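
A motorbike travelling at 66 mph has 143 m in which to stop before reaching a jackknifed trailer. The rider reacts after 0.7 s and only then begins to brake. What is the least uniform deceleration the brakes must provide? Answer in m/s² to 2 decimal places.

66 mph × 0.44704 = 29.5046 m/s.
Distance covered during reaction = 29.5046 × 0.7 = 20.653 m.
Distance available for braking: 143 − 20.653 = 122.347 m.
v² = 2a·d ⇒ a = v²/(2d) = 29.5046² / (2 × 122.347) = 870.521 / 244.694 = 3.5576 m/s².

Required deceleration ≈ 3.56 m/s²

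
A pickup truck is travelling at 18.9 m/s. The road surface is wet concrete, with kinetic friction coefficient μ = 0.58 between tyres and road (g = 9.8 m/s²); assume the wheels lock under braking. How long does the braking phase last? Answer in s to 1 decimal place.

Braking time ≈ 3.3 s

a = μg = 0.58 × 9.8 = 5.684 m/s².
Braking time = v/a = 18.9000 / 5.684 = 3.325 s.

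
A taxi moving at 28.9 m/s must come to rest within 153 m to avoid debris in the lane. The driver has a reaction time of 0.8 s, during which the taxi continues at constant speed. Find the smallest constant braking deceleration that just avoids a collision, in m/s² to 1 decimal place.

Required deceleration ≈ 3.2 m/s²

Distance covered during reaction = 28.9000 × 0.8 = 23.120 m.
Distance available for braking: 153 − 23.120 = 129.880 m.
v² = 2a·d ⇒ a = v²/(2d) = 28.9000² / (2 × 129.880) = 835.210 / 259.760 = 3.2153 m/s².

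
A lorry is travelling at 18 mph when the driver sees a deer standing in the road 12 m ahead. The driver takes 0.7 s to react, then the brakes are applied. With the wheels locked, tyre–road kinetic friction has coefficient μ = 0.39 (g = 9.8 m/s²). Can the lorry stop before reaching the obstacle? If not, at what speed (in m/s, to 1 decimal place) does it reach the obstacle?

No — it strikes the obstacle at 4.0 m/s

18 mph × 0.44704 = 8.0467 m/s.
a = μg = 0.39 × 9.8 = 3.822 m/s².
Reaction distance = 8.0467 × 0.7 = 5.633 m.
Braking distance needed to stop: v²/(2a) = 64.749 / 7.644 = 8.471 m, so total needed = 5.633 + 8.471 = 14.104 m > 12 m — it cannot stop.
Distance remaining when braking begins: 12 − 5.633 = 6.367 m.
v² = v₀² − 2a·d = 64.749 − 2 × 3.822 × 6.367 = 16.080 m²/s².
v = √16.080 = 4.010 m/s.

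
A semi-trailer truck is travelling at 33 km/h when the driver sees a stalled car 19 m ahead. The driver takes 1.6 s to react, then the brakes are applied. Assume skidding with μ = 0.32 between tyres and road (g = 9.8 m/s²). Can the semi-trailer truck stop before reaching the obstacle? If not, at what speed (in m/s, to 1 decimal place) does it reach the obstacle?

No — it strikes the obstacle at 7.5 m/s

33 km/h ÷ 3.6 = 9.1667 m/s.
a = μg = 0.32 × 9.8 = 3.136 m/s².
Reaction distance = 9.1667 × 1.6 = 14.667 m.
Braking distance needed to stop: v²/(2a) = 84.028 / 6.272 = 13.397 m, so total needed = 14.667 + 13.397 = 28.064 m > 19 m — it cannot stop.
Distance remaining when braking begins: 19 − 14.667 = 4.333 m.
v² = v₀² − 2a·d = 84.028 − 2 × 3.136 × 4.333 = 56.851 m²/s².
v = √56.851 = 7.540 m/s.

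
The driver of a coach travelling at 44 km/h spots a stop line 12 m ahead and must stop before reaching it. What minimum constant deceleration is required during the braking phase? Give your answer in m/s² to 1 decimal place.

44 km/h ÷ 3.6 = 12.2222 m/s.
v² = 2a·d ⇒ a = v²/(2d) = 12.2222² / (2 × 12.000) = 149.382 / 24.000 = 6.2243 m/s².

Required deceleration ≈ 6.2 m/s²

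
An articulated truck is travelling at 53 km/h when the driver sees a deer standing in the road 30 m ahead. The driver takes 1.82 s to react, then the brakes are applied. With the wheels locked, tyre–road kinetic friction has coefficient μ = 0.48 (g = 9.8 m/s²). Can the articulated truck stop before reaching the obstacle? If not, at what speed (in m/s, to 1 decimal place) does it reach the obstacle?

53 km/h ÷ 3.6 = 14.7222 m/s.
a = μg = 0.48 × 9.8 = 4.704 m/s².
Reaction distance = 14.7222 × 1.82 = 26.794 m.
Braking distance needed to stop: v²/(2a) = 216.743 / 9.408 = 23.038 m, so total needed = 26.794 + 23.038 = 49.832 m > 30 m — it cannot stop.
Distance remaining when braking begins: 30 − 26.794 = 3.206 m.
v² = v₀² − 2a·d = 216.743 − 2 × 4.704 × 3.206 = 186.581 m²/s².
v = √186.581 = 13.659 m/s.

No — it strikes the obstacle at 13.7 m/s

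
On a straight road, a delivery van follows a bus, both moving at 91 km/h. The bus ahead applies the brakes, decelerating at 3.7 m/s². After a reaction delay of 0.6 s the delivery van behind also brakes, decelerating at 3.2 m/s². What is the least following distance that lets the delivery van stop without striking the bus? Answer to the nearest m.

91 km/h ÷ 3.6 = 25.2778 m/s.
Leader travels v²/(2a_L) = 638.967 / 7.400 = 86.347 m before stopping.
Follower covers v·t_r = 25.2778 × 0.6 = 15.167 m while reacting, then v²/(2a_F) = 638.967 / 6.400 = 99.839 m while braking, for a total of 15.167 + 99.839 = 115.006 m.
Since a_F ≤ a_L and the follower starts braking later, the follower is never slower than the leader, so the closest approach is when both have stopped.
Minimum gap = 115.006 − 86.347 = 28.659 m.

Minimum gap ≈ 29 m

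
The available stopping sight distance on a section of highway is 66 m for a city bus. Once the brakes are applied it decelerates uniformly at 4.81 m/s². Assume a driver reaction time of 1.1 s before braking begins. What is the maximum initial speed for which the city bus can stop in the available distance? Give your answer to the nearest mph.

Stopping distance: v·t_r + v²/(2a) = 66 with t_r = 1.1 s and a = 4.810 m/s².
So v² + 10.582 v − 634.92 = 0.
Positive root: v = −a·t_r + √((a·t_r)² + 2a·d) = −5.291 + √(27.995 + 634.92) = 20.4561 m/s.
20.4561 m/s ÷ 0.44704 = 45.759 mph.

Maximum speed ≈ 46 mph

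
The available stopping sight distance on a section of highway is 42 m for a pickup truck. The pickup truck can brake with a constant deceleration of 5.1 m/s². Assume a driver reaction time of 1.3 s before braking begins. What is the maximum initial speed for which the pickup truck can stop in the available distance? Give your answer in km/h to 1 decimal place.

Stopping distance: v·t_r + v²/(2a) = 42 with t_r = 1.3 s and a = 5.100 m/s².
So v² + 13.260 v − 428.40 = 0.
Positive root: v = −a·t_r + √((a·t_r)² + 2a·d) = −6.630 + √(43.957 + 428.40) = 15.1038 m/s.
15.1038 m/s × 3.6 = 54.374 km/h.

Maximum speed ≈ 54.4 km/h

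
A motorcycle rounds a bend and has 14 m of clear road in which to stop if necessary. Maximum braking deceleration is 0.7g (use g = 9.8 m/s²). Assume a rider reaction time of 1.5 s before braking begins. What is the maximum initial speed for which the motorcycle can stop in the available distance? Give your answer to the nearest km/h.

Maximum speed ≈ 25 km/h

a = 0.7 × 9.8 = 6.860 m/s².
Stopping distance: v·t_r + v²/(2a) = 14 with t_r = 1.5 s and a = 6.860 m/s².
So v² + 20.580 v − 192.08 = 0.
Positive root: v = −a·t_r + √((a·t_r)² + 2a·d) = −10.290 + √(105.884 + 192.08) = 6.9716 m/s.
6.9716 m/s × 3.6 = 25.098 km/h.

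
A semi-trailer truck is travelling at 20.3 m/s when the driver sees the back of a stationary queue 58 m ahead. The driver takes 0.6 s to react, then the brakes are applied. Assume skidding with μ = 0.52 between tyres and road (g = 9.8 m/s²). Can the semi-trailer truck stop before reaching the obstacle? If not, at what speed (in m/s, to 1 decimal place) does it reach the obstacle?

a = μg = 0.52 × 9.8 = 5.096 m/s².
Reaction distance = 20.3000 × 0.6 = 12.180 m.
Braking distance = v²/(2a) = 412.090 / 10.192 = 40.433 m.
Total stopping distance = 12.180 + 40.433 = 52.613 m, vs 58 m available — it stops with 58 − 52.613 = 5.387 m to spare.

Yes — it stops about 5.4 m short of the obstacle, so it never reaches it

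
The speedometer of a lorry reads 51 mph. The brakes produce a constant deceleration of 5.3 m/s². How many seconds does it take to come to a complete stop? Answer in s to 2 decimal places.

51 mph × 0.44704 = 22.7990 m/s.
Braking time = v/a = 22.7990 / 5.300 = 4.302 s.

Braking time ≈ 4.30 s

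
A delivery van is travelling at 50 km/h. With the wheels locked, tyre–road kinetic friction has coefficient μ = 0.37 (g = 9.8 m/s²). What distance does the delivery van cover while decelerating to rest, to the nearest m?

Braking distance ≈ 27 m

50 km/h ÷ 3.6 = 13.8889 m/s.
a = μg = 0.37 × 9.8 = 3.626 m/s².
Braking distance = v²/(2a) = 13.8889² / (2 × 3.626) = 192.902 / 7.252 = 26.600 m.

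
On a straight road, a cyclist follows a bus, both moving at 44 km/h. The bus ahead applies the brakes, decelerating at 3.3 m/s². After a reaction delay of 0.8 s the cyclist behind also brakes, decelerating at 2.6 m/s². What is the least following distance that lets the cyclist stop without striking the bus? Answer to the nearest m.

44 km/h ÷ 3.6 = 12.2222 m/s.
Leader travels v²/(2a_L) = 149.382 / 6.600 = 22.634 m before stopping.
Follower covers v·t_r = 12.2222 × 0.8 = 9.778 m while reacting, then v²/(2a_F) = 149.382 / 5.200 = 28.727 m while braking, for a total of 9.778 + 28.727 = 38.505 m.
Since a_F ≤ a_L and the follower starts braking later, the follower is never slower than the leader, so the closest approach is when both have stopped.
Minimum gap = 38.505 − 22.634 = 15.871 m.

Minimum gap ≈ 16 m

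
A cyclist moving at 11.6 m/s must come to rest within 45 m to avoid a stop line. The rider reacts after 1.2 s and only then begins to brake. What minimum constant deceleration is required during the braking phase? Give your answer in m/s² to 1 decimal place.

Required deceleration ≈ 2.2 m/s²

Distance covered during reaction = 11.6000 × 1.2 = 13.920 m.
Distance available for braking: 45 − 13.920 = 31.080 m.
v² = 2a·d ⇒ a = v²/(2d) = 11.6000² / (2 × 31.080) = 134.560 / 62.160 = 2.1647 m/s².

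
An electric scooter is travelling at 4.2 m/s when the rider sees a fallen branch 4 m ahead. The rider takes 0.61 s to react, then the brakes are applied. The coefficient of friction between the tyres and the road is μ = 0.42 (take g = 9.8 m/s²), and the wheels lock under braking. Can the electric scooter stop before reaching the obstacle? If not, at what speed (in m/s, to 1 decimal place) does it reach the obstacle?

No — it strikes the obstacle at 2.4 m/s

a = μg = 0.42 × 9.8 = 4.116 m/s².
Reaction distance = 4.2000 × 0.61 = 2.562 m.
Braking distance needed to stop: v²/(2a) = 17.640 / 8.232 = 2.143 m, so total needed = 2.562 + 2.143 = 4.705 m > 4 m — it cannot stop.
Distance remaining when braking begins: 4 − 2.562 = 1.438 m.
v² = v₀² − 2a·d = 17.640 − 2 × 4.116 × 1.438 = 5.802 m²/s².
v = √5.802 = 2.409 m/s.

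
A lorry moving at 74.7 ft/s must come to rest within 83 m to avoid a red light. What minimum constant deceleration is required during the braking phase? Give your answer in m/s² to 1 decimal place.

Required deceleration ≈ 3.1 m/s²

74.7 ft/s × 0.3048 = 22.7686 m/s.
v² = 2a·d ⇒ a = v²/(2d) = 22.7686² / (2 × 83.000) = 518.409 / 166.000 = 3.1229 m/s².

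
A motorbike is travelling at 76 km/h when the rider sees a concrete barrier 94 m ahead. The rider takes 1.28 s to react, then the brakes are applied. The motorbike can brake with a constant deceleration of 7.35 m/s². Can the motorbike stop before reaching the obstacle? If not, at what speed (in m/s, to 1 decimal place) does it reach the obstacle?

76 km/h ÷ 3.6 = 21.1111 m/s.
Reaction distance = 21.1111 × 1.28 = 27.022 m.
Braking distance = v²/(2a) = 445.679 / 14.700 = 30.318 m.
Total stopping distance = 27.022 + 30.318 = 57.340 m, vs 94 m available — it stops with 94 − 57.340 = 36.660 m to spare.

Yes — it stops about 36.7 m short of the obstacle, so it never reaches it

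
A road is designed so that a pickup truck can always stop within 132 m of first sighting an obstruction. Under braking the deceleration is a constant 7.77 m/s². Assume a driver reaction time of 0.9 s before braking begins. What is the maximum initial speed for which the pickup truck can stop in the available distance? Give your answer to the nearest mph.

Maximum speed ≈ 87 mph

Stopping distance: v·t_r + v²/(2a) = 132 with t_r = 0.9 s and a = 7.770 m/s².
So v² + 13.986 v − 2051.28 = 0.
Positive root: v = −a·t_r + √((a·t_r)² + 2a·d) = −6.993 + √(48.902 + 2051.28) = 38.8347 m/s.
38.8347 m/s ÷ 0.44704 = 86.871 mph.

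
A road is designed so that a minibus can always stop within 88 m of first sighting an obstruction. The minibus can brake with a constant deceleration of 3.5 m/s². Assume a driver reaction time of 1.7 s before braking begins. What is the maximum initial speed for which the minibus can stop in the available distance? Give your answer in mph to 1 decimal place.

Stopping distance: v·t_r + v²/(2a) = 88 with t_r = 1.7 s and a = 3.500 m/s².
So v² + 11.900 v − 616.00 = 0.
Positive root: v = −a·t_r + √((a·t_r)² + 2a·d) = −5.950 + √(35.403 + 616.00) = 19.5726 m/s.
19.5726 m/s ÷ 0.44704 = 43.783 mph.

Maximum speed ≈ 43.8 mph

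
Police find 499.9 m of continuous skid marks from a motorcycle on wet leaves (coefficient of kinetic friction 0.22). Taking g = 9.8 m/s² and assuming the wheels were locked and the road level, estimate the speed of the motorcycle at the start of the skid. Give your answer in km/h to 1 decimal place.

Deceleration a = μg = 0.22 × 9.8 = 2.156 m/s².
v = √(2a·d) = √(2 × 2.156 × 499.9) = √2155.569 = 46.4281 m/s.
= 46.4281 × 3.6 = 167.141 km/h.

Initial speed ≈ 167.1 km/h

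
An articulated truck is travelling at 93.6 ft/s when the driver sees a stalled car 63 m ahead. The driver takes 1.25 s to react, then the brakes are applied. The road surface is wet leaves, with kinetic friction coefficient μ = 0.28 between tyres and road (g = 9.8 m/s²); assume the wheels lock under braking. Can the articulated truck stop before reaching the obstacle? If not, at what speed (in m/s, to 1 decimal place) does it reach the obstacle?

No — it strikes the obstacle at 25.8 m/s

93.6 ft/s × 0.3048 = 28.5293 m/s.
a = μg = 0.28 × 9.8 = 2.744 m/s².
Reaction distance = 28.5293 × 1.25 = 35.662 m.
Braking distance needed to stop: v²/(2a) = 813.921 / 5.488 = 148.309 m, so total needed = 35.662 + 148.309 = 183.971 m > 63 m — it cannot stop.
Distance remaining when braking begins: 63 − 35.662 = 27.338 m.
v² = v₀² − 2a·d = 813.921 − 2 × 2.744 × 27.338 = 663.890 m²/s².
v = √663.890 = 25.766 m/s.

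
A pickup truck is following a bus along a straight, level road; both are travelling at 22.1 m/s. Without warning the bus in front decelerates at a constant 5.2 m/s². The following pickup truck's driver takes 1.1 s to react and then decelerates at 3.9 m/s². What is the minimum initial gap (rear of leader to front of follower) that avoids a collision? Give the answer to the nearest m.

Leader travels v²/(2a_L) = 488.410 / 10.400 = 46.962 m before stopping.
Follower covers v·t_r = 22.1000 × 1.1 = 24.310 m while reacting, then v²/(2a_F) = 488.410 / 7.800 = 62.617 m while braking, for a total of 24.310 + 62.617 = 86.927 m.
Since a_F ≤ a_L and the follower starts braking later, the follower is never slower than the leader, so the closest approach is when both have stopped.
Minimum gap = 86.927 − 46.962 = 39.965 m.

Minimum gap ≈ 40 m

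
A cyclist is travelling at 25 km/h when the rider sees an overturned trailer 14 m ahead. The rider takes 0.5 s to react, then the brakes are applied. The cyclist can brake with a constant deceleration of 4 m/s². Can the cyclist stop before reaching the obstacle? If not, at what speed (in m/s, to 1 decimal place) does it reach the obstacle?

Yes — it stops about 4.5 m short of the obstacle, so it never reaches it

25 km/h ÷ 3.6 = 6.9444 m/s.
Reaction distance = 6.9444 × 0.5 = 3.472 m.
Braking distance = v²/(2a) = 48.225 / 8.000 = 6.028 m.
Total stopping distance = 3.472 + 6.028 = 9.500 m, vs 14 m available — it stops with 14 − 9.500 = 4.500 m to spare.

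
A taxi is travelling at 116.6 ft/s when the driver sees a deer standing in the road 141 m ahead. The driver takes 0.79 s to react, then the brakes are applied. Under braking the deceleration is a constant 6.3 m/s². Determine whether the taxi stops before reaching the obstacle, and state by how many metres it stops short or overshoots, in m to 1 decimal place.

116.6 ft/s × 0.3048 = 35.5397 m/s.
Reaction distance = 35.5397 × 0.79 = 28.076 m.
Braking distance = v²/(2a) = 1263.070 / 12.600 = 100.244 m.
Total stopping distance = 28.076 + 100.244 = 128.320 m, vs 141 m available — it stops with 141 − 128.320 = 12.680 m to spare.

Yes — it stops 12.7 m short of the obstacle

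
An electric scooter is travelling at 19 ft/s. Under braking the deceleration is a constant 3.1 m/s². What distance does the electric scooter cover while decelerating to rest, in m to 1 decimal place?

19 ft/s × 0.3048 = 5.7912 m/s.
Braking distance = v²/(2a) = 5.7912² / (2 × 3.100) = 33.538 / 6.200 = 5.409 m.

Braking distance ≈ 5.4 m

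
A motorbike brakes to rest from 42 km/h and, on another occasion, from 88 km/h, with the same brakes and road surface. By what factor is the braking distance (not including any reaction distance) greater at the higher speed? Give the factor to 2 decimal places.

Braking distance d = v²/(2a), so with a fixed, d ∝ v².
Factor = (88/42)² = 2.0952² = 4.3899.

Factor ≈ 4.39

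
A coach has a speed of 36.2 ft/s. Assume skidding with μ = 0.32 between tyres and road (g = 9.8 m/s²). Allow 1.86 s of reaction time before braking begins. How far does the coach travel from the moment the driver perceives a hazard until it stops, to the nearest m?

Total stopping distance ≈ 40 m

36.2 ft/s × 0.3048 = 11.0338 m/s.
a = μg = 0.32 × 9.8 = 3.136 m/s².
Reaction distance = v·t_r = 11.0338 × 1.86 = 20.523 m.
Braking distance = v²/(2a) = 11.0338² / (2 × 3.136) = 121.745 / 6.272 = 19.411 m.
Total = 20.523 + 19.411 = 39.934 m.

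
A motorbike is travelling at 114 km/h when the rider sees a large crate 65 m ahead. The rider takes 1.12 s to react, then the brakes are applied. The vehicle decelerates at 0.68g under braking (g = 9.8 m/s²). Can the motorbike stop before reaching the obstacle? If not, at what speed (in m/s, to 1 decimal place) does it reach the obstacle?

No — it strikes the obstacle at 24.7 m/s

114 km/h ÷ 3.6 = 31.6667 m/s.
a = 0.68 × 9.8 = 6.664 m/s².
Reaction distance = 31.6667 × 1.12 = 35.467 m.
Braking distance needed to stop: v²/(2a) = 1002.780 / 13.328 = 75.239 m, so total needed = 35.467 + 75.239 = 110.706 m > 65 m — it cannot stop.
Distance remaining when braking begins: 65 − 35.467 = 29.533 m.
v² = v₀² − 2a·d = 1002.780 − 2 × 6.664 × 29.533 = 609.164 m²/s².
v = √609.164 = 24.681 m/s.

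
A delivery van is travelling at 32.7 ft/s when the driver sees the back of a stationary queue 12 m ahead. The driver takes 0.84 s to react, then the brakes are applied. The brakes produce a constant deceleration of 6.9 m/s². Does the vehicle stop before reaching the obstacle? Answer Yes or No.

32.7 ft/s × 0.3048 = 9.9670 m/s.
Reaction distance = 9.9670 × 0.84 = 8.372 m.
Braking distance = v²/(2a) = 99.341 / 13.800 = 7.199 m.
Total stopping distance = 8.372 + 7.199 = 15.571 m, vs 12 m available — it cannot stop in time and overshoots by 15.571 − 12 = 3.571 m.

No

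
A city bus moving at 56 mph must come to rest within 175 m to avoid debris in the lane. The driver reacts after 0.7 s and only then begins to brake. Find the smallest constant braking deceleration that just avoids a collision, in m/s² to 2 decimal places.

56 mph × 0.44704 = 25.0342 m/s.
Distance covered during reaction = 25.0342 × 0.7 = 17.524 m.
Distance available for braking: 175 − 17.524 = 157.476 m.
v² = 2a·d ⇒ a = v²/(2d) = 25.0342² / (2 × 157.476) = 626.711 / 314.952 = 1.9899 m/s².

Required deceleration ≈ 1.99 m/s²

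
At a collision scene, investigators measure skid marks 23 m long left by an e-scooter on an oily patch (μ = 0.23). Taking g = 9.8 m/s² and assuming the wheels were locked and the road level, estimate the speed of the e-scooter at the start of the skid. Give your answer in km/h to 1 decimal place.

Initial speed ≈ 36.7 km/h

Deceleration a = μg = 0.23 × 9.8 = 2.254 m/s².
v = √(2a·d) = √(2 × 2.254 × 23) = √103.684 = 10.1825 m/s.
= 10.1825 × 3.6 = 36.657 km/h.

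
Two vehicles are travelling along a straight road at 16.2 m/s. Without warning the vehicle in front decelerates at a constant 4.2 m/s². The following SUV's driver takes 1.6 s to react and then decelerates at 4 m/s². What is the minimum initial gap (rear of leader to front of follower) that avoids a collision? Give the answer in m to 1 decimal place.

Minimum gap ≈ 27.5 m

Leader travels v²/(2a_L) = 262.440 / 8.400 = 31.243 m before stopping.
Follower covers v·t_r = 16.2000 × 1.6 = 25.920 m while reacting, then v²/(2a_F) = 262.440 / 8.000 = 32.805 m while braking, for a total of 25.920 + 32.805 = 58.725 m.
Since a_F ≤ a_L and the follower starts braking later, the follower is never slower than the leader, so the closest approach is when both have stopped.
Minimum gap = 58.725 − 31.243 = 27.482 m.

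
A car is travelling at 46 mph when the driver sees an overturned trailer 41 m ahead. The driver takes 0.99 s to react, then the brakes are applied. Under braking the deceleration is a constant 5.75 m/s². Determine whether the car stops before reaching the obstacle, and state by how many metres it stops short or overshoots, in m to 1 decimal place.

No — it overshoots by 16.1 m

46 mph × 0.44704 = 20.5638 m/s.
Reaction distance = 20.5638 × 0.99 = 20.358 m.
Braking distance = v²/(2a) = 422.870 / 11.500 = 36.771 m.
Total stopping distance = 20.358 + 36.771 = 57.129 m, vs 41 m available — it cannot stop in time and overshoots by 57.129 − 41 = 16.129 m.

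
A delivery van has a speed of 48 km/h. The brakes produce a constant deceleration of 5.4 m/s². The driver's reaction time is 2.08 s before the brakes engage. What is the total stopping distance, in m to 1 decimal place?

48 km/h ÷ 3.6 = 13.3333 m/s.
Reaction distance = v·t_r = 13.3333 × 2.08 = 27.733 m.
Braking distance = v²/(2a) = 13.3333² / (2 × 5.400) = 177.777 / 10.800 = 16.461 m.
Total = 27.733 + 16.461 = 44.194 m.

Total stopping distance ≈ 44.2 m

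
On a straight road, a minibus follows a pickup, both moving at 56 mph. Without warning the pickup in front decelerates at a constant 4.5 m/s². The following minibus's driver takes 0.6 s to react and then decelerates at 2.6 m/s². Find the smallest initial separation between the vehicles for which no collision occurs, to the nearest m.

Minimum gap ≈ 66 m

56 mph × 0.44704 = 25.0342 m/s.
Leader travels v²/(2a_L) = 626.711 / 9.000 = 69.635 m before stopping.
Follower covers v·t_r = 25.0342 × 0.6 = 15.021 m while reacting, then v²/(2a_F) = 626.711 / 5.200 = 120.521 m while braking, for a total of 15.021 + 120.521 = 135.542 m.
Since a_F ≤ a_L and the follower starts braking later, the follower is never slower than the leader, so the closest approach is when both have stopped.
Minimum gap = 135.542 − 69.635 = 65.907 m.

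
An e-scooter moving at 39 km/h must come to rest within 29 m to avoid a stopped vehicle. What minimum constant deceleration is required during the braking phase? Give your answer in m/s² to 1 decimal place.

Required deceleration ≈ 2.0 m/s²

39 km/h ÷ 3.6 = 10.8333 m/s.
v² = 2a·d ⇒ a = v²/(2d) = 10.8333² / (2 × 29.000) = 117.360 / 58.000 = 2.0234 m/s².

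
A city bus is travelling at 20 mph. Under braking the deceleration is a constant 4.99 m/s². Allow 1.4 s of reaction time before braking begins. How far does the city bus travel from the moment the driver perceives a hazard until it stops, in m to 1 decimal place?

20 mph × 0.44704 = 8.9408 m/s.
Reaction distance = v·t_r = 8.9408 × 1.4 = 12.517 m.
Braking distance = v²/(2a) = 8.9408² / (2 × 4.990) = 79.938 / 9.980 = 8.010 m.
Total = 12.517 + 8.010 = 20.527 m.

Total stopping distance ≈ 20.5 m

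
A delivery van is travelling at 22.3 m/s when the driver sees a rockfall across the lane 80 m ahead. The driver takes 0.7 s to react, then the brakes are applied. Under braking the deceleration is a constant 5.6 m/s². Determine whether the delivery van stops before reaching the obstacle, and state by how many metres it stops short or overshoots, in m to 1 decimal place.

Yes — it stops 20.0 m short of the obstacle

Reaction distance = 22.3000 × 0.7 = 15.610 m.
Braking distance = v²/(2a) = 497.290 / 11.200 = 44.401 m.
Total stopping distance = 15.610 + 44.401 = 60.011 m, vs 80 m available — it stops with 80 − 60.011 = 19.989 m to spare.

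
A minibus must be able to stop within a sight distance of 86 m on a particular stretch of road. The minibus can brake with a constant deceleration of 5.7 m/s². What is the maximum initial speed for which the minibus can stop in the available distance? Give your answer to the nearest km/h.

v²/(2a) = d ⇒ v = √(2 × 5.700 × 86) = √980.40 = 31.3113 m/s.
31.3113 m/s × 3.6 = 112.721 km/h.

Maximum speed ≈ 113 km/h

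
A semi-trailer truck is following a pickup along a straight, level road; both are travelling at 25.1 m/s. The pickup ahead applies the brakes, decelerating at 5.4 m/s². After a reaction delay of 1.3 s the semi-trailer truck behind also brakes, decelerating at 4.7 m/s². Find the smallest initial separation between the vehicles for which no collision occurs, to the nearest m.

Minimum gap ≈ 41 m

Leader travels v²/(2a_L) = 630.010 / 10.800 = 58.334 m before stopping.
Follower covers v·t_r = 25.1000 × 1.3 = 32.630 m while reacting, then v²/(2a_F) = 630.010 / 9.400 = 67.022 m while braking, for a total of 32.630 + 67.022 = 99.652 m.
Since a_F ≤ a_L and the follower starts braking later, the follower is never slower than the leader, so the closest approach is when both have stopped.
Minimum gap = 99.652 − 58.334 = 41.318 m.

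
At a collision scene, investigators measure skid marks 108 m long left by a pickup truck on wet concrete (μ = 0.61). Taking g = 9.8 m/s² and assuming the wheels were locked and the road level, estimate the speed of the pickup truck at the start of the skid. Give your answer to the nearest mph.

Initial speed ≈ 80 mph

Deceleration a = μg = 0.61 × 9.8 = 5.978 m/s².
v = √(2a·d) = √(2 × 5.978 × 108) = √1291.248 = 35.9339 m/s.
= 35.9339 ÷ 0.44704 = 80.382 mph.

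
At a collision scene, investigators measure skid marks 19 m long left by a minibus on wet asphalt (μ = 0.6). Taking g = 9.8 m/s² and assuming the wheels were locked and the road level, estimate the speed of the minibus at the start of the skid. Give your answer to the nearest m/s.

Deceleration a = μg = 0.6 × 9.8 = 5.880 m/s².
v = √(2a·d) = √(2 × 5.880 × 19) = √223.440 = 14.9479 m/s.

Initial speed ≈ 15 m/s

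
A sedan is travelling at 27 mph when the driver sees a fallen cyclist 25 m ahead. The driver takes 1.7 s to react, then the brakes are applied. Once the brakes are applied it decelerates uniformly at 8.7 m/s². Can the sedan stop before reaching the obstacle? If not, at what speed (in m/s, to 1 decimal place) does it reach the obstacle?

No — it strikes the obstacle at 8.2 m/s

27 mph × 0.44704 = 12.0701 m/s.
Reaction distance = 12.0701 × 1.7 = 20.519 m.
Braking distance needed to stop: v²/(2a) = 145.687 / 17.400 = 8.373 m, so total needed = 20.519 + 8.373 = 28.892 m > 25 m — it cannot stop.
Distance remaining when braking begins: 25 − 20.519 = 4.481 m.
v² = v₀² − 2a·d = 145.687 − 2 × 8.700 × 4.481 = 67.718 m²/s².
v = √67.718 = 8.229 m/s.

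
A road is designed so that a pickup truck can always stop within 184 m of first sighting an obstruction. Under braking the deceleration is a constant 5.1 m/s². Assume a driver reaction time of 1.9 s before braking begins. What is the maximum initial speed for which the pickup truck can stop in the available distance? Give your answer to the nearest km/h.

Maximum speed ≈ 125 km/h

Stopping distance: v·t_r + v²/(2a) = 184 with t_r = 1.9 s and a = 5.100 m/s².
So v² + 19.380 v − 1876.80 = 0.
Positive root: v = −a·t_r + √((a·t_r)² + 2a·d) = −9.690 + √(93.896 + 1876.80) = 34.7025 m/s.
34.7025 m/s × 3.6 = 124.929 km/h.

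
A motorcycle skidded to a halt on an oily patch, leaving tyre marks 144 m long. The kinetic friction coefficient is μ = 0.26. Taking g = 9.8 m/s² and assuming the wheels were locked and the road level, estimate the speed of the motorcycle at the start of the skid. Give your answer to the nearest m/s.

Initial speed ≈ 27 m/s

Deceleration a = μg = 0.26 × 9.8 = 2.548 m/s².
v = √(2a·d) = √(2 × 2.548 × 144) = √733.824 = 27.0892 m/s.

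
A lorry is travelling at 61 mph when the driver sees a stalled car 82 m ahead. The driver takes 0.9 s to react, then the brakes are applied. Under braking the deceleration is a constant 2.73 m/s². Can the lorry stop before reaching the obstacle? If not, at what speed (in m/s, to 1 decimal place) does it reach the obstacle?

61 mph × 0.44704 = 27.2694 m/s.
Reaction distance = 27.2694 × 0.9 = 24.542 m.
Braking distance needed to stop: v²/(2a) = 743.620 / 5.460 = 136.194 m, so total needed = 24.542 + 136.194 = 160.736 m > 82 m — it cannot stop.
Distance remaining when braking begins: 82 − 24.542 = 57.458 m.
v² = v₀² − 2a·d = 743.620 − 2 × 2.730 × 57.458 = 429.899 m²/s².
v = √429.899 = 20.734 m/s.

No — it strikes the obstacle at 20.7 m/s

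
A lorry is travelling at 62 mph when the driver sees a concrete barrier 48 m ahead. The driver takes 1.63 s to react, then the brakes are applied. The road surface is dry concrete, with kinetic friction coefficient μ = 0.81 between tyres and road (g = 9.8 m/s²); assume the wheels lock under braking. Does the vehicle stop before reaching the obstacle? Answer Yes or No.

No

62 mph × 0.44704 = 27.7165 m/s.
a = μg = 0.81 × 9.8 = 7.938 m/s².
Reaction distance = 27.7165 × 1.63 = 45.178 m.
Braking distance = v²/(2a) = 768.204 / 15.876 = 48.388 m.
Total stopping distance = 45.178 + 48.388 = 93.566 m, vs 48 m available — it cannot stop in time and overshoots by 93.566 − 48 = 45.566 m.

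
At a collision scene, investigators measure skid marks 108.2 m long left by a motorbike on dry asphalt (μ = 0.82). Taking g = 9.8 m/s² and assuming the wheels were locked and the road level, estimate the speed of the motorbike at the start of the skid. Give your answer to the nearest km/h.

Deceleration a = μg = 0.82 × 9.8 = 8.036 m/s².
v = √(2a·d) = √(2 × 8.036 × 108.2) = √1738.990 = 41.7012 m/s.
= 41.7012 × 3.6 = 150.124 km/h.

Initial speed ≈ 150 km/h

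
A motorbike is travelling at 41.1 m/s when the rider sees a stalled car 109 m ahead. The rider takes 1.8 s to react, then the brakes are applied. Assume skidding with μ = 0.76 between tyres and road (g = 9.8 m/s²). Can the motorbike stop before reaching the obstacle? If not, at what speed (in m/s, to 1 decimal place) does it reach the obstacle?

No — it strikes the obstacle at 34.2 m/s

a = μg = 0.76 × 9.8 = 7.448 m/s².
Reaction distance = 41.1000 × 1.8 = 73.980 m.
Braking distance needed to stop: v²/(2a) = 1689.210 / 14.896 = 113.400 m, so total needed = 73.980 + 113.400 = 187.380 m > 109 m — it cannot stop.
Distance remaining when braking begins: 109 − 73.980 = 35.020 m.
v² = v₀² − 2a·d = 1689.210 − 2 × 7.448 × 35.020 = 1167.552 m²/s².
v = √1167.552 = 34.169 m/s.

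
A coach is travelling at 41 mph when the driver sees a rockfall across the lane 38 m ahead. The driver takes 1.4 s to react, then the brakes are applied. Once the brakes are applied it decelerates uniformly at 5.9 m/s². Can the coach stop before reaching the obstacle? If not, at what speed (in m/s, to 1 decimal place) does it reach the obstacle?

41 mph × 0.44704 = 18.3286 m/s.
Reaction distance = 18.3286 × 1.4 = 25.660 m.
Braking distance needed to stop: v²/(2a) = 335.938 / 11.800 = 28.469 m, so total needed = 25.660 + 28.469 = 54.129 m > 38 m — it cannot stop.
Distance remaining when braking begins: 38 − 25.660 = 12.340 m.
v² = v₀² − 2a·d = 335.938 − 2 × 5.900 × 12.340 = 190.326 m²/s².
v = √190.326 = 13.796 m/s.

No — it strikes the obstacle at 13.8 m/s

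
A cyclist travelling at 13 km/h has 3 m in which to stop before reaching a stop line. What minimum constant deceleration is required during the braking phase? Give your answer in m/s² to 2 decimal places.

13 km/h ÷ 3.6 = 3.6111 m/s.
v² = 2a·d ⇒ a = v²/(2d) = 3.6111² / (2 × 3.000) = 13.040 / 6.000 = 2.1733 m/s².

Required deceleration ≈ 2.17 m/s²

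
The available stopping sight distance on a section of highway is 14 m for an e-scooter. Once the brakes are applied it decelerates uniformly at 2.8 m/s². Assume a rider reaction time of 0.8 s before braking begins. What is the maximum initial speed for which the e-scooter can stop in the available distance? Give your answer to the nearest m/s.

Stopping distance: v·t_r + v²/(2a) = 14 with t_r = 0.8 s and a = 2.800 m/s².
So v² + 4.480 v − 78.40 = 0.
Positive root: v = −a·t_r + √((a·t_r)² + 2a·d) = −2.240 + √(5.018 + 78.40) = 6.8933 m/s.

Maximum speed ≈ 7 m/s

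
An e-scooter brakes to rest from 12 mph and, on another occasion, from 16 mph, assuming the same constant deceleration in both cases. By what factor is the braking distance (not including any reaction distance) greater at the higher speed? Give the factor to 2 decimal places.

Factor ≈ 1.78

Braking distance d = v²/(2a), so with a fixed, d ∝ v².
Factor = (16/12)² = 1.3333² = 1.7777.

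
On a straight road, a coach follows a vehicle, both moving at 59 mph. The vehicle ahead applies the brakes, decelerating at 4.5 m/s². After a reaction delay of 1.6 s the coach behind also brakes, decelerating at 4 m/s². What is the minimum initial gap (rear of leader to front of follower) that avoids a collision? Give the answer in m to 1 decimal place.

59 mph × 0.44704 = 26.3754 m/s.
Leader travels v²/(2a_L) = 695.662 / 9.000 = 77.296 m before stopping.
Follower covers v·t_r = 26.3754 × 1.6 = 42.201 m while reacting, then v²/(2a_F) = 695.662 / 8.000 = 86.958 m while braking, for a total of 42.201 + 86.958 = 129.159 m.
Since a_F ≤ a_L and the follower starts braking later, the follower is never slower than the leader, so the closest approach is when both have stopped.
Minimum gap = 129.159 − 77.296 = 51.863 m.

Minimum gap ≈ 51.9 m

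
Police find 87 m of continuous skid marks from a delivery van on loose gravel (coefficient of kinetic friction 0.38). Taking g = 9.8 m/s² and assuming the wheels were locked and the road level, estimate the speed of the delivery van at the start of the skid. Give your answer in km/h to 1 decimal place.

Deceleration a = μg = 0.38 × 9.8 = 3.724 m/s².
v = √(2a·d) = √(2 × 3.724 × 87) = √647.976 = 25.4554 m/s.
= 25.4554 × 3.6 = 91.639 km/h.

Initial speed ≈ 91.6 km/h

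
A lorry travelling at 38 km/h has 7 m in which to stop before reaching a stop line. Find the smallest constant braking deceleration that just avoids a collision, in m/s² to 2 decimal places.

Required deceleration ≈ 7.96 m/s²

38 km/h ÷ 3.6 = 10.5556 m/s.
v² = 2a·d ⇒ a = v²/(2d) = 10.5556² / (2 × 7.000) = 111.421 / 14.000 = 7.9586 m/s².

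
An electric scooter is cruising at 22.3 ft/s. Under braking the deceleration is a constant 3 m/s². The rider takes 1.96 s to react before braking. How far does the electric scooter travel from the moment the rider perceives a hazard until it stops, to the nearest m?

Total stopping distance ≈ 21 m

22.3 ft/s × 0.3048 = 6.7970 m/s.
Reaction distance = v·t_r = 6.7970 × 1.96 = 13.322 m.
Braking distance = v²/(2a) = 6.7970² / (2 × 3.000) = 46.199 / 6.000 = 7.700 m.
Total = 13.322 + 7.700 = 21.022 m.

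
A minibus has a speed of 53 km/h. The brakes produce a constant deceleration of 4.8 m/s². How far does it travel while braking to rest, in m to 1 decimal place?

53 km/h ÷ 3.6 = 14.7222 m/s.
Braking distance = v²/(2a) = 14.7222² / (2 × 4.800) = 216.743 / 9.600 = 22.577 m.

Braking distance ≈ 22.6 m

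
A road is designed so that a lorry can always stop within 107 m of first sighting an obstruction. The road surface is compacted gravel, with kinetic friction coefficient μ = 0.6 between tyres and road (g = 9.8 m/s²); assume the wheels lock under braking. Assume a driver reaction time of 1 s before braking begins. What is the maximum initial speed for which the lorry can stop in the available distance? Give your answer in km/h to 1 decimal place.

Maximum speed ≈ 108.3 km/h

a = μg = 0.6 × 9.8 = 5.880 m/s².
Stopping distance: v·t_r + v²/(2a) = 107 with t_r = 1 s and a = 5.880 m/s².
So v² + 11.760 v − 1258.32 = 0.
Positive root: v = −a·t_r + √((a·t_r)² + 2a·d) = −5.880 + √(34.574 + 1258.32) = 30.0768 m/s.
30.0768 m/s × 3.6 = 108.276 km/h.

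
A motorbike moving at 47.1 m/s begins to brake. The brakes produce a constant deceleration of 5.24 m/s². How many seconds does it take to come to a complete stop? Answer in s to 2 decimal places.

Braking time ≈ 8.99 s

Braking time = v/a = 47.1000 / 5.240 = 8.989 s.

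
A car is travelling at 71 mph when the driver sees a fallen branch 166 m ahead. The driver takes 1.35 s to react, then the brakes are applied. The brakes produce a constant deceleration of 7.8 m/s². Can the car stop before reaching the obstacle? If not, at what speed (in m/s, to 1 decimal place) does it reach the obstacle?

Yes — it stops about 58.6 m short of the obstacle, so it never reaches it

71 mph × 0.44704 = 31.7398 m/s.
Reaction distance = 31.7398 × 1.35 = 42.849 m.
Braking distance = v²/(2a) = 1007.415 / 15.600 = 64.578 m.
Total stopping distance = 42.849 + 64.578 = 107.427 m, vs 166 m available — it stops with 166 − 107.427 = 58.573 m to spare.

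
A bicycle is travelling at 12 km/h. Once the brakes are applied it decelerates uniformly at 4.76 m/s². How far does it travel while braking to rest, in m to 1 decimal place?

Braking distance ≈ 1.2 m

12 km/h ÷ 3.6 = 3.3333 m/s.
Braking distance = v²/(2a) = 3.3333² / (2 × 4.760) = 11.111 / 9.520 = 1.167 m.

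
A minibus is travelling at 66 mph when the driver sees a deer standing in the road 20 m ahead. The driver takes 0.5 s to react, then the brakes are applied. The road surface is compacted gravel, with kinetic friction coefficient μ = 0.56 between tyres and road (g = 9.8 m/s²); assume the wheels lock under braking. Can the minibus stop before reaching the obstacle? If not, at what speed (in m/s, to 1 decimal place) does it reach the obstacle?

66 mph × 0.44704 = 29.5046 m/s.
a = μg = 0.56 × 9.8 = 5.488 m/s².
Reaction distance = 29.5046 × 0.5 = 14.752 m.
Braking distance needed to stop: v²/(2a) = 870.521 / 10.976 = 79.311 m, so total needed = 14.752 + 79.311 = 94.063 m > 20 m — it cannot stop.
Distance remaining when braking begins: 20 − 14.752 = 5.248 m.
v² = v₀² − 2a·d = 870.521 − 2 × 5.488 × 5.248 = 812.919 m²/s².
v = √812.919 = 28.512 m/s.

No — it strikes the obstacle at 28.5 m/s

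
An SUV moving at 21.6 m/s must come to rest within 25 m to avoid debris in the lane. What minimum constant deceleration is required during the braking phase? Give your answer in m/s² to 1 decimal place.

Required deceleration ≈ 9.3 m/s²

v² = 2a·d ⇒ a = v²/(2d) = 21.6000² / (2 × 25.000) = 466.560 / 50.000 = 9.3312 m/s².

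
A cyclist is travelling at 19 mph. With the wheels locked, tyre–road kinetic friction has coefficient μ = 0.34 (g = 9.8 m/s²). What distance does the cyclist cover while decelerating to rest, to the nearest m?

19 mph × 0.44704 = 8.4938 m/s.
a = μg = 0.34 × 9.8 = 3.332 m/s².
Braking distance = v²/(2a) = 8.4938² / (2 × 3.332) = 72.145 / 6.664 = 10.826 m.

Braking distance ≈ 11 m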